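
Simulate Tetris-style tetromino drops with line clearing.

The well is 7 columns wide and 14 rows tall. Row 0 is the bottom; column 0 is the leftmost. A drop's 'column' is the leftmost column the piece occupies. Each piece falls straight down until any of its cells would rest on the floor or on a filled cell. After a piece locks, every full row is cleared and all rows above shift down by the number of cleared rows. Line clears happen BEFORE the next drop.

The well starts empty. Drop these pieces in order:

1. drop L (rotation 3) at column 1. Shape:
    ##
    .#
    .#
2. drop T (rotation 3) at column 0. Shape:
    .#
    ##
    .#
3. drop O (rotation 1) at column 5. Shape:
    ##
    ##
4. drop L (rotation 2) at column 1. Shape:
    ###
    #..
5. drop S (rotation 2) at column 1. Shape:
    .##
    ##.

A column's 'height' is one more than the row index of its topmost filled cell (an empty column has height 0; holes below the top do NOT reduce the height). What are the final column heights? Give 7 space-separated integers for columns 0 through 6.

Answer: 5 9 10 10 0 2 2

Derivation:
Drop 1: L rot3 at col 1 lands with bottom-row=0; cleared 0 line(s) (total 0); column heights now [0 3 3 0 0 0 0], max=3
Drop 2: T rot3 at col 0 lands with bottom-row=3; cleared 0 line(s) (total 0); column heights now [5 6 3 0 0 0 0], max=6
Drop 3: O rot1 at col 5 lands with bottom-row=0; cleared 0 line(s) (total 0); column heights now [5 6 3 0 0 2 2], max=6
Drop 4: L rot2 at col 1 lands with bottom-row=6; cleared 0 line(s) (total 0); column heights now [5 8 8 8 0 2 2], max=8
Drop 5: S rot2 at col 1 lands with bottom-row=8; cleared 0 line(s) (total 0); column heights now [5 9 10 10 0 2 2], max=10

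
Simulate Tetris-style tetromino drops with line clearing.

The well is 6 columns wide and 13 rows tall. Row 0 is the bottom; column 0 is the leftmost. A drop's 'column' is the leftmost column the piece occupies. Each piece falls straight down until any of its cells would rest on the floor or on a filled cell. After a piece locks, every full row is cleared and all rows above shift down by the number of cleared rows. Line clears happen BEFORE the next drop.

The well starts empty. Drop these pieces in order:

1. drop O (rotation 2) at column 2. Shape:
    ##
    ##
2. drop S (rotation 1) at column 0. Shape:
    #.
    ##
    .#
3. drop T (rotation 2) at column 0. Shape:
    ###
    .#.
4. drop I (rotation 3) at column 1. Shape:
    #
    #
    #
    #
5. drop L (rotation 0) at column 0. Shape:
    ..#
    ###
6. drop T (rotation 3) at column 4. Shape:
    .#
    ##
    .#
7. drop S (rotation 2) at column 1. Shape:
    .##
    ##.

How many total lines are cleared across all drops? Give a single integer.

Drop 1: O rot2 at col 2 lands with bottom-row=0; cleared 0 line(s) (total 0); column heights now [0 0 2 2 0 0], max=2
Drop 2: S rot1 at col 0 lands with bottom-row=0; cleared 0 line(s) (total 0); column heights now [3 2 2 2 0 0], max=3
Drop 3: T rot2 at col 0 lands with bottom-row=2; cleared 0 line(s) (total 0); column heights now [4 4 4 2 0 0], max=4
Drop 4: I rot3 at col 1 lands with bottom-row=4; cleared 0 line(s) (total 0); column heights now [4 8 4 2 0 0], max=8
Drop 5: L rot0 at col 0 lands with bottom-row=8; cleared 0 line(s) (total 0); column heights now [9 9 10 2 0 0], max=10
Drop 6: T rot3 at col 4 lands with bottom-row=0; cleared 1 line(s) (total 1); column heights now [8 8 9 1 0 2], max=9
Drop 7: S rot2 at col 1 lands with bottom-row=9; cleared 0 line(s) (total 1); column heights now [8 10 11 11 0 2], max=11

Answer: 1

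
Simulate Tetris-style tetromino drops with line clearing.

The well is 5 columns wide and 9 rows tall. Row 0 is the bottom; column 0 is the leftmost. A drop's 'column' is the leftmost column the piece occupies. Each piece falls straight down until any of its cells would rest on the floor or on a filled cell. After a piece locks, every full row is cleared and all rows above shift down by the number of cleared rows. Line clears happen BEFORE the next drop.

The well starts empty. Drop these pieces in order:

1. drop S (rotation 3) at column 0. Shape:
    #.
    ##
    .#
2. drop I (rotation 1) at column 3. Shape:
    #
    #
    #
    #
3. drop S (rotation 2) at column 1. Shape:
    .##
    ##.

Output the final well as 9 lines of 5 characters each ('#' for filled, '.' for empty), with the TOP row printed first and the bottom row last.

Answer: .....
.....
.....
.....
..##.
.###.
#..#.
##.#.
.#.#.

Derivation:
Drop 1: S rot3 at col 0 lands with bottom-row=0; cleared 0 line(s) (total 0); column heights now [3 2 0 0 0], max=3
Drop 2: I rot1 at col 3 lands with bottom-row=0; cleared 0 line(s) (total 0); column heights now [3 2 0 4 0], max=4
Drop 3: S rot2 at col 1 lands with bottom-row=3; cleared 0 line(s) (total 0); column heights now [3 4 5 5 0], max=5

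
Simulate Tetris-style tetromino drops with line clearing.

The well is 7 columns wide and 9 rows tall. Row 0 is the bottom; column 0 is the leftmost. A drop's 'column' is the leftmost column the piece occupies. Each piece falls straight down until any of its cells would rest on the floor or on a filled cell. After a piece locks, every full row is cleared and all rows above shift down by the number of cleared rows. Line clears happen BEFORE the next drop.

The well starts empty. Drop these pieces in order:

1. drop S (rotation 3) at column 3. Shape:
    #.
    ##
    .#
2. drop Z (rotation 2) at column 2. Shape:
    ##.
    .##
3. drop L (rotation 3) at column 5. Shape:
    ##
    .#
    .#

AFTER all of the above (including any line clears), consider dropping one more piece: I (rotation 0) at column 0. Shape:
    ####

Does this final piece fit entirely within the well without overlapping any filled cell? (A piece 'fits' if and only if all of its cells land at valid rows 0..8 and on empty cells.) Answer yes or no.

Drop 1: S rot3 at col 3 lands with bottom-row=0; cleared 0 line(s) (total 0); column heights now [0 0 0 3 2 0 0], max=3
Drop 2: Z rot2 at col 2 lands with bottom-row=3; cleared 0 line(s) (total 0); column heights now [0 0 5 5 4 0 0], max=5
Drop 3: L rot3 at col 5 lands with bottom-row=0; cleared 0 line(s) (total 0); column heights now [0 0 5 5 4 3 3], max=5
Test piece I rot0 at col 0 (width 4): heights before test = [0 0 5 5 4 3 3]; fits = True

Answer: yes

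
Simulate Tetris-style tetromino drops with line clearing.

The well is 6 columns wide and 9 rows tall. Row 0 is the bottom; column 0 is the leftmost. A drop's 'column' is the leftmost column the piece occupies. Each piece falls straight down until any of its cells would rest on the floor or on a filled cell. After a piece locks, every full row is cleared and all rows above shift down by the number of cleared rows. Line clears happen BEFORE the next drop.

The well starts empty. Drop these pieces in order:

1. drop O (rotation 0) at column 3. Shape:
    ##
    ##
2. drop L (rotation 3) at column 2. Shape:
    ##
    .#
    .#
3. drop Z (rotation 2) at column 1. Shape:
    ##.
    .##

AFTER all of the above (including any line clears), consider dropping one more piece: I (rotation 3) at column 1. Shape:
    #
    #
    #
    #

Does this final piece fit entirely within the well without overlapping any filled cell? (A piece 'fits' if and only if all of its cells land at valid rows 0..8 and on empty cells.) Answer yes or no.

Answer: no

Derivation:
Drop 1: O rot0 at col 3 lands with bottom-row=0; cleared 0 line(s) (total 0); column heights now [0 0 0 2 2 0], max=2
Drop 2: L rot3 at col 2 lands with bottom-row=2; cleared 0 line(s) (total 0); column heights now [0 0 5 5 2 0], max=5
Drop 3: Z rot2 at col 1 lands with bottom-row=5; cleared 0 line(s) (total 0); column heights now [0 7 7 6 2 0], max=7
Test piece I rot3 at col 1 (width 1): heights before test = [0 7 7 6 2 0]; fits = False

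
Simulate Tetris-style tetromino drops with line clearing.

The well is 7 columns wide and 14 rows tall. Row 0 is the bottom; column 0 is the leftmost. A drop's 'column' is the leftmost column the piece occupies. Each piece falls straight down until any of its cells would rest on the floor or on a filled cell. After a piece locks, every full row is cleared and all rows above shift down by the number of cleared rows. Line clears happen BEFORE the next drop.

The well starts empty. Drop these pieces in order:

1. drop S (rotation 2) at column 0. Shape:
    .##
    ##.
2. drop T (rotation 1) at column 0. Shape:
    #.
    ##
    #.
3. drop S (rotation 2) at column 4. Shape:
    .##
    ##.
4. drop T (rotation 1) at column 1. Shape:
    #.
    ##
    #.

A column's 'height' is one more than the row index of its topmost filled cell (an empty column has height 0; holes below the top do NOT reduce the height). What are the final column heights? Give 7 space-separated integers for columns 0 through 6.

Answer: 4 6 5 0 1 2 2

Derivation:
Drop 1: S rot2 at col 0 lands with bottom-row=0; cleared 0 line(s) (total 0); column heights now [1 2 2 0 0 0 0], max=2
Drop 2: T rot1 at col 0 lands with bottom-row=1; cleared 0 line(s) (total 0); column heights now [4 3 2 0 0 0 0], max=4
Drop 3: S rot2 at col 4 lands with bottom-row=0; cleared 0 line(s) (total 0); column heights now [4 3 2 0 1 2 2], max=4
Drop 4: T rot1 at col 1 lands with bottom-row=3; cleared 0 line(s) (total 0); column heights now [4 6 5 0 1 2 2], max=6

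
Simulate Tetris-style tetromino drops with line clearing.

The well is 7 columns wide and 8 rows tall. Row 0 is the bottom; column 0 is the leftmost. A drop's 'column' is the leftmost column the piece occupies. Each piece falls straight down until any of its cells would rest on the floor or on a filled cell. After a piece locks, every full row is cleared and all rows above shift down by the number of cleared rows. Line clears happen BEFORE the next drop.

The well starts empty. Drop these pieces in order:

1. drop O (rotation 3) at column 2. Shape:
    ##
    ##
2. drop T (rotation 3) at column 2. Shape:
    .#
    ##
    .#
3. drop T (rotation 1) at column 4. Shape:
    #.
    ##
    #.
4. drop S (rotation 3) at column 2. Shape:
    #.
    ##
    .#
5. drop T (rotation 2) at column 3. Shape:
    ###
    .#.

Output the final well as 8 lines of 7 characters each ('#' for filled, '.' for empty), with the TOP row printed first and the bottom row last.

Drop 1: O rot3 at col 2 lands with bottom-row=0; cleared 0 line(s) (total 0); column heights now [0 0 2 2 0 0 0], max=2
Drop 2: T rot3 at col 2 lands with bottom-row=2; cleared 0 line(s) (total 0); column heights now [0 0 4 5 0 0 0], max=5
Drop 3: T rot1 at col 4 lands with bottom-row=0; cleared 0 line(s) (total 0); column heights now [0 0 4 5 3 2 0], max=5
Drop 4: S rot3 at col 2 lands with bottom-row=5; cleared 0 line(s) (total 0); column heights now [0 0 8 7 3 2 0], max=8
Drop 5: T rot2 at col 3 lands with bottom-row=6; cleared 0 line(s) (total 0); column heights now [0 0 8 8 8 8 0], max=8

Answer: ..####.
..###..
...#...
...#...
..##...
...##..
..####.
..###..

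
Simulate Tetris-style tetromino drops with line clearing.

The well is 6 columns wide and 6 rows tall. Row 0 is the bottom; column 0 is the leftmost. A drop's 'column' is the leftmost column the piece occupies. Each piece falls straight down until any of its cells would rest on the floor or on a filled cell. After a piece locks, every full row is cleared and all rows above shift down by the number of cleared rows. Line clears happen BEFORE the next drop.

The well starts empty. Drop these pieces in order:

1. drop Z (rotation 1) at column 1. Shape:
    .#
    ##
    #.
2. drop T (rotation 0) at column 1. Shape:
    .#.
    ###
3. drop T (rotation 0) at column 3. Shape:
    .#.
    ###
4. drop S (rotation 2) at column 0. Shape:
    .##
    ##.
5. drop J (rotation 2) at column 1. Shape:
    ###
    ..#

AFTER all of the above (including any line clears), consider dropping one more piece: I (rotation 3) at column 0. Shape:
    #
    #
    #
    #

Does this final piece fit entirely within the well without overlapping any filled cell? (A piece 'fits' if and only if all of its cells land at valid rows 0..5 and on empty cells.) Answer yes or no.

Drop 1: Z rot1 at col 1 lands with bottom-row=0; cleared 0 line(s) (total 0); column heights now [0 2 3 0 0 0], max=3
Drop 2: T rot0 at col 1 lands with bottom-row=3; cleared 0 line(s) (total 0); column heights now [0 4 5 4 0 0], max=5
Drop 3: T rot0 at col 3 lands with bottom-row=4; cleared 0 line(s) (total 0); column heights now [0 4 5 5 6 5], max=6
Drop 4: S rot2 at col 0 lands with bottom-row=4; cleared 1 line(s) (total 1); column heights now [0 5 5 4 5 0], max=5
Drop 5: J rot2 at col 1 lands with bottom-row=4; cleared 0 line(s) (total 1); column heights now [0 6 6 6 5 0], max=6
Test piece I rot3 at col 0 (width 1): heights before test = [0 6 6 6 5 0]; fits = True

Answer: yes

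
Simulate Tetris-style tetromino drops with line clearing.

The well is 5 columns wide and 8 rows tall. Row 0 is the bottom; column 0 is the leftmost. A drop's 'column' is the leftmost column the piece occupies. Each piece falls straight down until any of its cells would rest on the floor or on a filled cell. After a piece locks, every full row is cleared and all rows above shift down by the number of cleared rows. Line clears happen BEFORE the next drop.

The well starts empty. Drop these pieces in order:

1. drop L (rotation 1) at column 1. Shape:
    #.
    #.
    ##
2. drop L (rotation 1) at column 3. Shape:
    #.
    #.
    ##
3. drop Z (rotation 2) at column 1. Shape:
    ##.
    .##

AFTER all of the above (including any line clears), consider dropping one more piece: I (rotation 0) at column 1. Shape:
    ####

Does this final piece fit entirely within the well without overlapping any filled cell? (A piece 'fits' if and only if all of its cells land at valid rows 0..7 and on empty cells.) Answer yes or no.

Drop 1: L rot1 at col 1 lands with bottom-row=0; cleared 0 line(s) (total 0); column heights now [0 3 1 0 0], max=3
Drop 2: L rot1 at col 3 lands with bottom-row=0; cleared 0 line(s) (total 0); column heights now [0 3 1 3 1], max=3
Drop 3: Z rot2 at col 1 lands with bottom-row=3; cleared 0 line(s) (total 0); column heights now [0 5 5 4 1], max=5
Test piece I rot0 at col 1 (width 4): heights before test = [0 5 5 4 1]; fits = True

Answer: yes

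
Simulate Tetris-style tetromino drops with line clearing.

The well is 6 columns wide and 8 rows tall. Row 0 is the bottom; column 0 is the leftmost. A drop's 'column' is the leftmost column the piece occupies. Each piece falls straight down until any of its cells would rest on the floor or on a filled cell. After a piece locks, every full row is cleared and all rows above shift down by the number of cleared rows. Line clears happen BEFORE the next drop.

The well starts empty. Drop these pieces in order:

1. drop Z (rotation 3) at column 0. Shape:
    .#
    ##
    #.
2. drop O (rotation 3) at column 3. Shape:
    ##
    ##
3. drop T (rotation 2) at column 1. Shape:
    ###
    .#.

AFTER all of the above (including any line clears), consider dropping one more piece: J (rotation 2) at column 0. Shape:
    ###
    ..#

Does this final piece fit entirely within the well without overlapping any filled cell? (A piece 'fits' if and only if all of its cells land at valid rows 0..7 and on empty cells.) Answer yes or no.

Answer: yes

Derivation:
Drop 1: Z rot3 at col 0 lands with bottom-row=0; cleared 0 line(s) (total 0); column heights now [2 3 0 0 0 0], max=3
Drop 2: O rot3 at col 3 lands with bottom-row=0; cleared 0 line(s) (total 0); column heights now [2 3 0 2 2 0], max=3
Drop 3: T rot2 at col 1 lands with bottom-row=2; cleared 0 line(s) (total 0); column heights now [2 4 4 4 2 0], max=4
Test piece J rot2 at col 0 (width 3): heights before test = [2 4 4 4 2 0]; fits = True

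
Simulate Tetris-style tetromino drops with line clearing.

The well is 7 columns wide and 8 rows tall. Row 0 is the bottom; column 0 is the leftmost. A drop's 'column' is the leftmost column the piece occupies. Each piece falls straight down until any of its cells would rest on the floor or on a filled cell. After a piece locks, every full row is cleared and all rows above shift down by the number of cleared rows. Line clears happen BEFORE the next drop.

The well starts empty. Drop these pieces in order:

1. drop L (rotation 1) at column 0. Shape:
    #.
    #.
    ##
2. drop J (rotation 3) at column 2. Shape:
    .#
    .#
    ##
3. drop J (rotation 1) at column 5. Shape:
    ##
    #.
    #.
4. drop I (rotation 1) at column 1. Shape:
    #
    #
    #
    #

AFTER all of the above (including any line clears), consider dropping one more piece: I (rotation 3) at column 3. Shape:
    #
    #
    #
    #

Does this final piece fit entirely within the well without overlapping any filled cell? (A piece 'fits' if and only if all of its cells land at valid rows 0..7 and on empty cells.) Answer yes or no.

Drop 1: L rot1 at col 0 lands with bottom-row=0; cleared 0 line(s) (total 0); column heights now [3 1 0 0 0 0 0], max=3
Drop 2: J rot3 at col 2 lands with bottom-row=0; cleared 0 line(s) (total 0); column heights now [3 1 1 3 0 0 0], max=3
Drop 3: J rot1 at col 5 lands with bottom-row=0; cleared 0 line(s) (total 0); column heights now [3 1 1 3 0 3 3], max=3
Drop 4: I rot1 at col 1 lands with bottom-row=1; cleared 0 line(s) (total 0); column heights now [3 5 1 3 0 3 3], max=5
Test piece I rot3 at col 3 (width 1): heights before test = [3 5 1 3 0 3 3]; fits = True

Answer: yes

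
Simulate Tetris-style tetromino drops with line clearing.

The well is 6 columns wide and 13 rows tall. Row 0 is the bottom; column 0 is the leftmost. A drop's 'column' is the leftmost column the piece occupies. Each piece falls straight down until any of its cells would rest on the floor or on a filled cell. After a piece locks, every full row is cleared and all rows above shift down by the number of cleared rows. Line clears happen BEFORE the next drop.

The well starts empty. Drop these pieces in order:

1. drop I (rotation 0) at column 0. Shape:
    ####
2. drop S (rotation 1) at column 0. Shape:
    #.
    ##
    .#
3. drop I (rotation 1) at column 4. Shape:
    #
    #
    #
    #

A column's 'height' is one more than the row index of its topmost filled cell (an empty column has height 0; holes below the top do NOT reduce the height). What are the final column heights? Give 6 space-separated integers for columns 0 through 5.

Answer: 4 3 1 1 4 0

Derivation:
Drop 1: I rot0 at col 0 lands with bottom-row=0; cleared 0 line(s) (total 0); column heights now [1 1 1 1 0 0], max=1
Drop 2: S rot1 at col 0 lands with bottom-row=1; cleared 0 line(s) (total 0); column heights now [4 3 1 1 0 0], max=4
Drop 3: I rot1 at col 4 lands with bottom-row=0; cleared 0 line(s) (total 0); column heights now [4 3 1 1 4 0], max=4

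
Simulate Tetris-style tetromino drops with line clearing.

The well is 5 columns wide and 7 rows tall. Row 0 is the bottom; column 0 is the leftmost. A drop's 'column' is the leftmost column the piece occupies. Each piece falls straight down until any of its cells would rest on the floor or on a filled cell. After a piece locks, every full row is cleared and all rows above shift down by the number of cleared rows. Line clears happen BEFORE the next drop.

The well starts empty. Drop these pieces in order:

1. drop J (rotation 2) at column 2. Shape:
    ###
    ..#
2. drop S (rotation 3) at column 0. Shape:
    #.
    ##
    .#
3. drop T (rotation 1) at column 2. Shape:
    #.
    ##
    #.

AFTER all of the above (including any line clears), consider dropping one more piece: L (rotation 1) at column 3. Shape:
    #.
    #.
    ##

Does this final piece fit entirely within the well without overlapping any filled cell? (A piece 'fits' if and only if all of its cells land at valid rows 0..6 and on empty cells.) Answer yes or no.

Drop 1: J rot2 at col 2 lands with bottom-row=0; cleared 0 line(s) (total 0); column heights now [0 0 2 2 2], max=2
Drop 2: S rot3 at col 0 lands with bottom-row=0; cleared 1 line(s) (total 1); column heights now [2 1 0 0 1], max=2
Drop 3: T rot1 at col 2 lands with bottom-row=0; cleared 0 line(s) (total 1); column heights now [2 1 3 2 1], max=3
Test piece L rot1 at col 3 (width 2): heights before test = [2 1 3 2 1]; fits = True

Answer: yes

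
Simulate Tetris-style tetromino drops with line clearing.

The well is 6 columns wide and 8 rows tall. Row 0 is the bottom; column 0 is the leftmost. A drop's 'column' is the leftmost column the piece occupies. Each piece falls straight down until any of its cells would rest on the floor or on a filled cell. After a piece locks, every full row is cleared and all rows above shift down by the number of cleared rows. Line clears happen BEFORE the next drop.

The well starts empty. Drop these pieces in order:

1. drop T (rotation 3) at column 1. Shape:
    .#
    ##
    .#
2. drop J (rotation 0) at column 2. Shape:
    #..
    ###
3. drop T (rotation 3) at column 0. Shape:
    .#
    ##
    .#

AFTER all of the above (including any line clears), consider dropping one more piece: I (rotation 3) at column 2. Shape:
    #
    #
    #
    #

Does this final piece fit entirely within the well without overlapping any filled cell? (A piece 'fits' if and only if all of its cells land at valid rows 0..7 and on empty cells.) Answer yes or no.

Drop 1: T rot3 at col 1 lands with bottom-row=0; cleared 0 line(s) (total 0); column heights now [0 2 3 0 0 0], max=3
Drop 2: J rot0 at col 2 lands with bottom-row=3; cleared 0 line(s) (total 0); column heights now [0 2 5 4 4 0], max=5
Drop 3: T rot3 at col 0 lands with bottom-row=2; cleared 0 line(s) (total 0); column heights now [4 5 5 4 4 0], max=5
Test piece I rot3 at col 2 (width 1): heights before test = [4 5 5 4 4 0]; fits = False

Answer: no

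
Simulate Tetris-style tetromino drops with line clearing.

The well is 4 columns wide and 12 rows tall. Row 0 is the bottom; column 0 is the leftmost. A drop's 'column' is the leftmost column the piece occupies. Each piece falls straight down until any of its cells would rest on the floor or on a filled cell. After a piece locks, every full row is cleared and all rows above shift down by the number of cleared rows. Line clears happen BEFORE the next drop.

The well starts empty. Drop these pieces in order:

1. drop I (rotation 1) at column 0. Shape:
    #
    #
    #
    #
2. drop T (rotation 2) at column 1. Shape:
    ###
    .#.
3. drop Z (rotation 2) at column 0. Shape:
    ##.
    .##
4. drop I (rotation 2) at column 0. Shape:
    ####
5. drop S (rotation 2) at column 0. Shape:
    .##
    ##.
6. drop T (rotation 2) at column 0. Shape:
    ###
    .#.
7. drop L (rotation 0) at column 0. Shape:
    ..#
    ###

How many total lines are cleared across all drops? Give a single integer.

Drop 1: I rot1 at col 0 lands with bottom-row=0; cleared 0 line(s) (total 0); column heights now [4 0 0 0], max=4
Drop 2: T rot2 at col 1 lands with bottom-row=0; cleared 1 line(s) (total 1); column heights now [3 0 1 0], max=3
Drop 3: Z rot2 at col 0 lands with bottom-row=2; cleared 0 line(s) (total 1); column heights now [4 4 3 0], max=4
Drop 4: I rot2 at col 0 lands with bottom-row=4; cleared 1 line(s) (total 2); column heights now [4 4 3 0], max=4
Drop 5: S rot2 at col 0 lands with bottom-row=4; cleared 0 line(s) (total 2); column heights now [5 6 6 0], max=6
Drop 6: T rot2 at col 0 lands with bottom-row=6; cleared 0 line(s) (total 2); column heights now [8 8 8 0], max=8
Drop 7: L rot0 at col 0 lands with bottom-row=8; cleared 0 line(s) (total 2); column heights now [9 9 10 0], max=10

Answer: 2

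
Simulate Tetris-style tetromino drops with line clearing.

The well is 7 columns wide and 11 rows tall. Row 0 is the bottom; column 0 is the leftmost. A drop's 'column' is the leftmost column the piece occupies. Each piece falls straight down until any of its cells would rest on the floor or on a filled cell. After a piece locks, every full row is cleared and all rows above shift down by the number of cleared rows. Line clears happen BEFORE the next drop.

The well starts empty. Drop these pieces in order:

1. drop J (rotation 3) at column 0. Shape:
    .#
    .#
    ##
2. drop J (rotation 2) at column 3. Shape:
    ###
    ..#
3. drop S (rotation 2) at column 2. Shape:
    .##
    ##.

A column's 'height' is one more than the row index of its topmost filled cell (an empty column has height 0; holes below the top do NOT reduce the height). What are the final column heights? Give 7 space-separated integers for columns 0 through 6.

Answer: 1 3 3 4 4 2 0

Derivation:
Drop 1: J rot3 at col 0 lands with bottom-row=0; cleared 0 line(s) (total 0); column heights now [1 3 0 0 0 0 0], max=3
Drop 2: J rot2 at col 3 lands with bottom-row=0; cleared 0 line(s) (total 0); column heights now [1 3 0 2 2 2 0], max=3
Drop 3: S rot2 at col 2 lands with bottom-row=2; cleared 0 line(s) (total 0); column heights now [1 3 3 4 4 2 0], max=4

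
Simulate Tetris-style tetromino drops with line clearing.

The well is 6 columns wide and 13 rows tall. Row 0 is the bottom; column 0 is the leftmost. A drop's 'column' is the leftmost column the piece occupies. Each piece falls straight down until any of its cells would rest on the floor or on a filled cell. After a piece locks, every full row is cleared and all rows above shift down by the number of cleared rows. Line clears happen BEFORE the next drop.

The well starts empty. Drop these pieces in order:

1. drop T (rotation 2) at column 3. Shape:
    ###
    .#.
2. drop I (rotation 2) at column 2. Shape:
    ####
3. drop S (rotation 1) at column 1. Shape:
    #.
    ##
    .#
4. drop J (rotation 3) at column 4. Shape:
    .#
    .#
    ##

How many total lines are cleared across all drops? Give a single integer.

Drop 1: T rot2 at col 3 lands with bottom-row=0; cleared 0 line(s) (total 0); column heights now [0 0 0 2 2 2], max=2
Drop 2: I rot2 at col 2 lands with bottom-row=2; cleared 0 line(s) (total 0); column heights now [0 0 3 3 3 3], max=3
Drop 3: S rot1 at col 1 lands with bottom-row=3; cleared 0 line(s) (total 0); column heights now [0 6 5 3 3 3], max=6
Drop 4: J rot3 at col 4 lands with bottom-row=3; cleared 0 line(s) (total 0); column heights now [0 6 5 3 4 6], max=6

Answer: 0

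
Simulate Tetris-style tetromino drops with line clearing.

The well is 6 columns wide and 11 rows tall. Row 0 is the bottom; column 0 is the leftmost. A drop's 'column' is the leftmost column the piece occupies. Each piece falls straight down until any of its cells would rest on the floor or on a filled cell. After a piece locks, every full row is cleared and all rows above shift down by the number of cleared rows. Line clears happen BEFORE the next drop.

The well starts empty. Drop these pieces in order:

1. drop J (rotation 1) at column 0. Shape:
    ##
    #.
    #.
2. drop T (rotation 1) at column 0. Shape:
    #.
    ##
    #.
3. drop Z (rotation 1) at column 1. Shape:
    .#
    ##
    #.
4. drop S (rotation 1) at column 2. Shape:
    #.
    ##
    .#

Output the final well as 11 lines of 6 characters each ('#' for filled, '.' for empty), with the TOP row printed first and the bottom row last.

Drop 1: J rot1 at col 0 lands with bottom-row=0; cleared 0 line(s) (total 0); column heights now [3 3 0 0 0 0], max=3
Drop 2: T rot1 at col 0 lands with bottom-row=3; cleared 0 line(s) (total 0); column heights now [6 5 0 0 0 0], max=6
Drop 3: Z rot1 at col 1 lands with bottom-row=5; cleared 0 line(s) (total 0); column heights now [6 7 8 0 0 0], max=8
Drop 4: S rot1 at col 2 lands with bottom-row=7; cleared 0 line(s) (total 0); column heights now [6 7 10 9 0 0], max=10

Answer: ......
..#...
..##..
..##..
.##...
##....
##....
#.....
##....
#.....
#.....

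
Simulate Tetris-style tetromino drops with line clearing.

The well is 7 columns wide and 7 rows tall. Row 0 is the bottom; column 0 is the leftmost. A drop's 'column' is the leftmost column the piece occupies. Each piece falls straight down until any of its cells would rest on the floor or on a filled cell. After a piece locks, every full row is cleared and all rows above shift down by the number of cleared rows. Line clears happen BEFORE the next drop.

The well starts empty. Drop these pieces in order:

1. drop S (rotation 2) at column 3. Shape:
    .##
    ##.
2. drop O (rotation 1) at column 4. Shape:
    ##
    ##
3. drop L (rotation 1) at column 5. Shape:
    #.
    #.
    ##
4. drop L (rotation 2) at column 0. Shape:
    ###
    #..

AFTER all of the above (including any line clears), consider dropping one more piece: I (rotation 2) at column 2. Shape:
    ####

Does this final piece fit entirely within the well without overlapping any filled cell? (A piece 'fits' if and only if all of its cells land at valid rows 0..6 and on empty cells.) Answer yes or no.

Drop 1: S rot2 at col 3 lands with bottom-row=0; cleared 0 line(s) (total 0); column heights now [0 0 0 1 2 2 0], max=2
Drop 2: O rot1 at col 4 lands with bottom-row=2; cleared 0 line(s) (total 0); column heights now [0 0 0 1 4 4 0], max=4
Drop 3: L rot1 at col 5 lands with bottom-row=4; cleared 0 line(s) (total 0); column heights now [0 0 0 1 4 7 5], max=7
Drop 4: L rot2 at col 0 lands with bottom-row=0; cleared 0 line(s) (total 0); column heights now [2 2 2 1 4 7 5], max=7
Test piece I rot2 at col 2 (width 4): heights before test = [2 2 2 1 4 7 5]; fits = False

Answer: no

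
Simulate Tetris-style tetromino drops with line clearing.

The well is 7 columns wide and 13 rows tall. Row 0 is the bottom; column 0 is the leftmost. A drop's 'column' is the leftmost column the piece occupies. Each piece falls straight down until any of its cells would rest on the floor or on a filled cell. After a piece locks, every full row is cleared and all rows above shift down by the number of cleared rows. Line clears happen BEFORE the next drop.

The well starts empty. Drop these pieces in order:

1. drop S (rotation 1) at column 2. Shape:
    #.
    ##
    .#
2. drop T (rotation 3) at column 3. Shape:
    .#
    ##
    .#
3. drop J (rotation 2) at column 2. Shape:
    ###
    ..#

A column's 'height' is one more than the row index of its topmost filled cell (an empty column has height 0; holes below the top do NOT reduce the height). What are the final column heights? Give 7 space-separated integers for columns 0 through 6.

Answer: 0 0 6 6 6 0 0

Derivation:
Drop 1: S rot1 at col 2 lands with bottom-row=0; cleared 0 line(s) (total 0); column heights now [0 0 3 2 0 0 0], max=3
Drop 2: T rot3 at col 3 lands with bottom-row=1; cleared 0 line(s) (total 0); column heights now [0 0 3 3 4 0 0], max=4
Drop 3: J rot2 at col 2 lands with bottom-row=4; cleared 0 line(s) (total 0); column heights now [0 0 6 6 6 0 0], max=6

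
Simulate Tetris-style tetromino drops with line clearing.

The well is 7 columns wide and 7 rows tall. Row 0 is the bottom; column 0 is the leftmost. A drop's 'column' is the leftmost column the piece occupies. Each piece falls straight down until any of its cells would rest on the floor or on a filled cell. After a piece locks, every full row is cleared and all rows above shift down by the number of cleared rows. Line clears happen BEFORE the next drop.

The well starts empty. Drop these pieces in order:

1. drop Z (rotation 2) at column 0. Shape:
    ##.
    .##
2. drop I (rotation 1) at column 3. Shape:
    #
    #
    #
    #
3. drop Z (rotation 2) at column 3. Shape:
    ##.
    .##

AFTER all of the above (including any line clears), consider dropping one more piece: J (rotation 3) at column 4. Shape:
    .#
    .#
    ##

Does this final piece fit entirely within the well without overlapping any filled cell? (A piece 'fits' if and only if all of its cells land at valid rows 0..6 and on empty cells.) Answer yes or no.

Answer: no

Derivation:
Drop 1: Z rot2 at col 0 lands with bottom-row=0; cleared 0 line(s) (total 0); column heights now [2 2 1 0 0 0 0], max=2
Drop 2: I rot1 at col 3 lands with bottom-row=0; cleared 0 line(s) (total 0); column heights now [2 2 1 4 0 0 0], max=4
Drop 3: Z rot2 at col 3 lands with bottom-row=3; cleared 0 line(s) (total 0); column heights now [2 2 1 5 5 4 0], max=5
Test piece J rot3 at col 4 (width 2): heights before test = [2 2 1 5 5 4 0]; fits = False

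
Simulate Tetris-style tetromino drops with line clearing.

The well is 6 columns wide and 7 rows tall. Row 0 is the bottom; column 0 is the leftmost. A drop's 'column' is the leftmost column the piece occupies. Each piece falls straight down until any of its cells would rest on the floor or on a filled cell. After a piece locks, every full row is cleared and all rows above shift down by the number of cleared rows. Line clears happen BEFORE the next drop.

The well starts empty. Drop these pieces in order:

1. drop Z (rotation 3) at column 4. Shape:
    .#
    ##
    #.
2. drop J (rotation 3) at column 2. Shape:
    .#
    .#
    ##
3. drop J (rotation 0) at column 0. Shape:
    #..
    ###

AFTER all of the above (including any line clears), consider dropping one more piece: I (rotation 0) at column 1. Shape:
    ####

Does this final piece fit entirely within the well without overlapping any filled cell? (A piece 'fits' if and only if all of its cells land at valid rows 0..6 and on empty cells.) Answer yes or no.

Answer: yes

Derivation:
Drop 1: Z rot3 at col 4 lands with bottom-row=0; cleared 0 line(s) (total 0); column heights now [0 0 0 0 2 3], max=3
Drop 2: J rot3 at col 2 lands with bottom-row=0; cleared 0 line(s) (total 0); column heights now [0 0 1 3 2 3], max=3
Drop 3: J rot0 at col 0 lands with bottom-row=1; cleared 1 line(s) (total 1); column heights now [2 0 1 2 1 2], max=2
Test piece I rot0 at col 1 (width 4): heights before test = [2 0 1 2 1 2]; fits = True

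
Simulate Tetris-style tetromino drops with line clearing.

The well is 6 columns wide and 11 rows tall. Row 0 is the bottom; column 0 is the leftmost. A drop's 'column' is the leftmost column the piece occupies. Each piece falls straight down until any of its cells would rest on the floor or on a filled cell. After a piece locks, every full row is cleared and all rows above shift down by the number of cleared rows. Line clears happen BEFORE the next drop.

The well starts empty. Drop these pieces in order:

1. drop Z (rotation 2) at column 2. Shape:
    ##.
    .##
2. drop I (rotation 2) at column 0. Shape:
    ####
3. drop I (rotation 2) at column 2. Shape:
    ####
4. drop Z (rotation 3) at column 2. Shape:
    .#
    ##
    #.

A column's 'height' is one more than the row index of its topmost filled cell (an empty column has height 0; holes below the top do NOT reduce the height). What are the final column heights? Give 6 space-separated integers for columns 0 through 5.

Answer: 3 3 6 7 4 4

Derivation:
Drop 1: Z rot2 at col 2 lands with bottom-row=0; cleared 0 line(s) (total 0); column heights now [0 0 2 2 1 0], max=2
Drop 2: I rot2 at col 0 lands with bottom-row=2; cleared 0 line(s) (total 0); column heights now [3 3 3 3 1 0], max=3
Drop 3: I rot2 at col 2 lands with bottom-row=3; cleared 0 line(s) (total 0); column heights now [3 3 4 4 4 4], max=4
Drop 4: Z rot3 at col 2 lands with bottom-row=4; cleared 0 line(s) (total 0); column heights now [3 3 6 7 4 4], max=7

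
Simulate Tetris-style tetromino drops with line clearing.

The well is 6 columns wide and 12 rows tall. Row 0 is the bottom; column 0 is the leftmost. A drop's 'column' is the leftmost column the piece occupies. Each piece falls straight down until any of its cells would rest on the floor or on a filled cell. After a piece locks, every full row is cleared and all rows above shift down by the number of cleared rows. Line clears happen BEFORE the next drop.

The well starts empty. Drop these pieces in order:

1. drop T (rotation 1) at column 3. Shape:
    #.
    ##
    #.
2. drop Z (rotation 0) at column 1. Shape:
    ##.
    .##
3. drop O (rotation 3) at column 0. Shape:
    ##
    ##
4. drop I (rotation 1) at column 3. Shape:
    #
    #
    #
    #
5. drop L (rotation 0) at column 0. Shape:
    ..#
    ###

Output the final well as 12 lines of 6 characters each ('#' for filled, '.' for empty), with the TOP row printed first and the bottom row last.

Drop 1: T rot1 at col 3 lands with bottom-row=0; cleared 0 line(s) (total 0); column heights now [0 0 0 3 2 0], max=3
Drop 2: Z rot0 at col 1 lands with bottom-row=3; cleared 0 line(s) (total 0); column heights now [0 5 5 4 2 0], max=5
Drop 3: O rot3 at col 0 lands with bottom-row=5; cleared 0 line(s) (total 0); column heights now [7 7 5 4 2 0], max=7
Drop 4: I rot1 at col 3 lands with bottom-row=4; cleared 0 line(s) (total 0); column heights now [7 7 5 8 2 0], max=8
Drop 5: L rot0 at col 0 lands with bottom-row=7; cleared 0 line(s) (total 0); column heights now [8 8 9 8 2 0], max=9

Answer: ......
......
......
..#...
####..
##.#..
##.#..
.###..
..##..
...#..
...##.
...#..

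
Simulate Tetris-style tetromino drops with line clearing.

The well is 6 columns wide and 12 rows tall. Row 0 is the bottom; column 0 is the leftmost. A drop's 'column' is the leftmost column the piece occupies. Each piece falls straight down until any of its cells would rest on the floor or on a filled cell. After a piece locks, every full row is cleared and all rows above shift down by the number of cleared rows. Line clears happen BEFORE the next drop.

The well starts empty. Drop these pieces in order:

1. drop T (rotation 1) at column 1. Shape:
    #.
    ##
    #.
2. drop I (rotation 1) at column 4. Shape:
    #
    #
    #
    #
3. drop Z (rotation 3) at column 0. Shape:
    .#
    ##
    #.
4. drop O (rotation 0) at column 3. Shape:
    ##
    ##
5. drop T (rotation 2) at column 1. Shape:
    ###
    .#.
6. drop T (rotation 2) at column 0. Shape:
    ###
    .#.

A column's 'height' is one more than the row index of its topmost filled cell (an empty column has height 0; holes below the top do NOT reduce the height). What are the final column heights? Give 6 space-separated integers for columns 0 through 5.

Drop 1: T rot1 at col 1 lands with bottom-row=0; cleared 0 line(s) (total 0); column heights now [0 3 2 0 0 0], max=3
Drop 2: I rot1 at col 4 lands with bottom-row=0; cleared 0 line(s) (total 0); column heights now [0 3 2 0 4 0], max=4
Drop 3: Z rot3 at col 0 lands with bottom-row=2; cleared 0 line(s) (total 0); column heights now [4 5 2 0 4 0], max=5
Drop 4: O rot0 at col 3 lands with bottom-row=4; cleared 0 line(s) (total 0); column heights now [4 5 2 6 6 0], max=6
Drop 5: T rot2 at col 1 lands with bottom-row=5; cleared 0 line(s) (total 0); column heights now [4 7 7 7 6 0], max=7
Drop 6: T rot2 at col 0 lands with bottom-row=7; cleared 0 line(s) (total 0); column heights now [9 9 9 7 6 0], max=9

Answer: 9 9 9 7 6 0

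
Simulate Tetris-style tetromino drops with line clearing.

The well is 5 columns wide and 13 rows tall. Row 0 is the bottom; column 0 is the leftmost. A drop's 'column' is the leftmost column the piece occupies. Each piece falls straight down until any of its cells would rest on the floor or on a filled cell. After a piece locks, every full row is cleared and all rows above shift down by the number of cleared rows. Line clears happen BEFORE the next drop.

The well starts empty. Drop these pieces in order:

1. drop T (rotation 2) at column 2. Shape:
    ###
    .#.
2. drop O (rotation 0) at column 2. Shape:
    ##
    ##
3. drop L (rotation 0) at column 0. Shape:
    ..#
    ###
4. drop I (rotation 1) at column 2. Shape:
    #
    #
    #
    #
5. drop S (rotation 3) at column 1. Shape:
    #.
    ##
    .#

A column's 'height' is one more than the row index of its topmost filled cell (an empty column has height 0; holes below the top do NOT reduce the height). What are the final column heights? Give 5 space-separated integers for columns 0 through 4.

Drop 1: T rot2 at col 2 lands with bottom-row=0; cleared 0 line(s) (total 0); column heights now [0 0 2 2 2], max=2
Drop 2: O rot0 at col 2 lands with bottom-row=2; cleared 0 line(s) (total 0); column heights now [0 0 4 4 2], max=4
Drop 3: L rot0 at col 0 lands with bottom-row=4; cleared 0 line(s) (total 0); column heights now [5 5 6 4 2], max=6
Drop 4: I rot1 at col 2 lands with bottom-row=6; cleared 0 line(s) (total 0); column heights now [5 5 10 4 2], max=10
Drop 5: S rot3 at col 1 lands with bottom-row=10; cleared 0 line(s) (total 0); column heights now [5 13 12 4 2], max=13

Answer: 5 13 12 4 2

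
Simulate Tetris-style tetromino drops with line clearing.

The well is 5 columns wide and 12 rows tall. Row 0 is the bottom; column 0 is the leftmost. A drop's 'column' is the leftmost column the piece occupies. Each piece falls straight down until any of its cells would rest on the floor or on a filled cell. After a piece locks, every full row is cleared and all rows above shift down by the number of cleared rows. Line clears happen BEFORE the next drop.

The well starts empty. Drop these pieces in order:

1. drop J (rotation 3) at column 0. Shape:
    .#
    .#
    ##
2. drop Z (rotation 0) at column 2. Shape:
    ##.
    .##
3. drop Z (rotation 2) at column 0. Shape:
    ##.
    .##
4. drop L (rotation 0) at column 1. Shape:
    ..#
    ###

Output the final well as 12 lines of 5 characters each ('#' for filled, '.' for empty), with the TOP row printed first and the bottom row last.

Answer: .....
.....
.....
.....
.....
...#.
.###.
##...
.##..
.#...
.###.
##.##

Derivation:
Drop 1: J rot3 at col 0 lands with bottom-row=0; cleared 0 line(s) (total 0); column heights now [1 3 0 0 0], max=3
Drop 2: Z rot0 at col 2 lands with bottom-row=0; cleared 0 line(s) (total 0); column heights now [1 3 2 2 1], max=3
Drop 3: Z rot2 at col 0 lands with bottom-row=3; cleared 0 line(s) (total 0); column heights now [5 5 4 2 1], max=5
Drop 4: L rot0 at col 1 lands with bottom-row=5; cleared 0 line(s) (total 0); column heights now [5 6 6 7 1], max=7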